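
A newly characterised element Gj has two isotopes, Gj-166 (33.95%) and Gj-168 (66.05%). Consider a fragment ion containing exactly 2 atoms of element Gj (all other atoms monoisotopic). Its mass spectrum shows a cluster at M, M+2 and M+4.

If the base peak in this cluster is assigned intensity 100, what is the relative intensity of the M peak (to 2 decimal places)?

(0.3395 + 0.6605)^2 gives M 0.1153, M+2 0.4485, M+4 0.4363; the largest is M+2.
P(M+2) = C(2,1) × 0.3395^1 × 0.6605^1 = 2 × 0.3395 × 0.6605 = 0.448480 (base)
P(M) = C(2,0) × 0.3395^2 × 0.6605^0 = 1 × 0.11526025 × 1.0000 = 0.115260
Relative intensity = 0.115260 / 0.448480 × 100 = 25.70

25.70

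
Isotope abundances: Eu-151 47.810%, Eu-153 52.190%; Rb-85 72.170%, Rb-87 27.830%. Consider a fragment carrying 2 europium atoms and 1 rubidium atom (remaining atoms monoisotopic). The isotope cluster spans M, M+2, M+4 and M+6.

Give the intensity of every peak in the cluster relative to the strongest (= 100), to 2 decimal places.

38.93 : 100.00 : 79.16 : 17.89

Europium pattern (n=2): 0.22857961 : 0.49904078 : 0.27237961
Rubidium pattern (n=1): 0.7217 : 0.2783
Convolve the two distributions (both contribute in 2-u steps):
  M: 0.22857961×0.7217 = 0.164966
  M+2: 0.22857961×0.2783 + 0.49904078×0.7217 = 0.423771
  M+4: 0.49904078×0.2783 + 0.27237961×0.7217 = 0.335459
  M+6: 0.27237961×0.2783 = 0.075803
Scale to base peak (0.423771) = 100: 38.93 : 100.00 : 79.16 : 17.89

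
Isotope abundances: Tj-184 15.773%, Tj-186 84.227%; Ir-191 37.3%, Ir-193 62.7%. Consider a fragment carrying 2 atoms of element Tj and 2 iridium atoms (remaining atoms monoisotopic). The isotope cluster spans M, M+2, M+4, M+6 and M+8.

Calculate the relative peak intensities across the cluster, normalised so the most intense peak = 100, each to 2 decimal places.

0.79 : 11.14 : 53.35 : 100.00 : 63.93

Element Tj pattern (n=2): 0.02487875 : 0.26570249 : 0.70941875
Iridium pattern (n=2): 0.139129 : 0.467742 : 0.393129
Convolve the two distributions (both contribute in 2-u steps):
  M: 0.02487875×0.139129 = 0.003461
  M+2: 0.02487875×0.467742 + 0.26570249×0.139129 = 0.048604
  M+4: 0.02487875×0.393129 + 0.26570249×0.467742 + 0.70941875×0.139129 = 0.232761
  M+6: 0.26570249×0.393129 + 0.70941875×0.467742 = 0.436280
  M+8: 0.70941875×0.393129 = 0.278893
Scale to base peak (0.436280) = 100: 0.79 : 11.14 : 53.35 : 100.00 : 63.93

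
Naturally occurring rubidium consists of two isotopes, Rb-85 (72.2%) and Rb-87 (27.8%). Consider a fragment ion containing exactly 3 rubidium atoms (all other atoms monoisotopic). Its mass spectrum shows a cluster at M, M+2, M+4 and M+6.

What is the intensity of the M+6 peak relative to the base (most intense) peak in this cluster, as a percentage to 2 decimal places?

Term probabilities: M 0.3764, M+2 0.4348, M+4 0.1674, M+6 0.0215. Base peak = M+2.
P(M+2) = C(3,1) × 0.722^2 × 0.278^1 = 3 × 0.521284 × 0.2780 = 0.434751 (base)
P(M+6) = C(3,3) × 0.722^0 × 0.278^3 = 1 × 1.0000 × 0.02148495 = 0.021485
Relative intensity = 0.021485 / 0.434751 × 100 = 4.94

4.94%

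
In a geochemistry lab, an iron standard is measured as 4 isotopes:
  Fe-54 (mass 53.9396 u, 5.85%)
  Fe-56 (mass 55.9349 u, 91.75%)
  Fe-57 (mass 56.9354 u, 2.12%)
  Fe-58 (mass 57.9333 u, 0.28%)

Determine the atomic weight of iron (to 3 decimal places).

Average mass = Σ (abundance × isotope mass) = 0.0585 × 53.9396 + 0.9175 × 55.9349 + 0.0212 × 56.9354 + 0.0028 × 57.9333
= 3.15547 + 51.32027 + 1.20703 + 0.16221 = 55.84498 u

55.845 u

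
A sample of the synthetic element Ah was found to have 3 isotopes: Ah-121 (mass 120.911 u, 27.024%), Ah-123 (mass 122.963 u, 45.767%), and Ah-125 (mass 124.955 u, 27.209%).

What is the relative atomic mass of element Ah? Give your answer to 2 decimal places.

122.95 u

The abundance-weighted mean is 0.27024 × 120.911 + 0.45767 × 122.963 + 0.27209 × 124.955
= 32.6750 + 56.2765 + 33.9990 = 122.9505 u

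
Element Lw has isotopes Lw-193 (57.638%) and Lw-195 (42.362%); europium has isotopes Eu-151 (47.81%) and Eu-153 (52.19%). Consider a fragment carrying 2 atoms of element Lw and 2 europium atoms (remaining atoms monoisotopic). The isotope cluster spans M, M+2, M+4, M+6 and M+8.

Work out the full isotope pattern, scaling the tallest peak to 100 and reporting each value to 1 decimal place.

20.2 : 73.9 : 100.0 : 59.3 : 13.0

Element Lw pattern (n=2): 0.3322139 : 0.48833219 : 0.1794539
Europium pattern (n=2): 0.22857961 : 0.49904078 : 0.27237961
Convolve the two distributions (both contribute in 2-u steps):
  M: 0.3322139×0.22857961 = 0.075937
  M+2: 0.3322139×0.49904078 + 0.48833219×0.22857961 = 0.277411
  M+4: 0.3322139×0.27237961 + 0.48833219×0.49904078 + 0.1794539×0.22857961 = 0.375205
  M+6: 0.48833219×0.27237961 + 0.1794539×0.49904078 = 0.222567
  M+8: 0.1794539×0.27237961 = 0.048880
Scale to base peak (0.375205) = 100: 20.2 : 73.9 : 100.0 : 59.3 : 13.0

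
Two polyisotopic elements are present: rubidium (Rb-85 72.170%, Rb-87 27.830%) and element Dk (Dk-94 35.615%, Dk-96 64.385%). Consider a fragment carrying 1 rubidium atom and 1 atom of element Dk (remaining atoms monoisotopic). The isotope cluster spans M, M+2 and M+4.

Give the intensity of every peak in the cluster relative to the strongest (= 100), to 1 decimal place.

45.6 : 100.0 : 31.8

Rubidium pattern (n=1): 0.7217 : 0.2783
Element Dk pattern (n=1): 0.35615 : 0.64385
Convolve the two distributions (both contribute in 2-u steps):
  M: 0.7217×0.35615 = 0.257033
  M+2: 0.7217×0.64385 + 0.2783×0.35615 = 0.563783
  M+4: 0.2783×0.64385 = 0.179183
Scale to base peak (0.563783) = 100: 45.6 : 100.0 : 31.8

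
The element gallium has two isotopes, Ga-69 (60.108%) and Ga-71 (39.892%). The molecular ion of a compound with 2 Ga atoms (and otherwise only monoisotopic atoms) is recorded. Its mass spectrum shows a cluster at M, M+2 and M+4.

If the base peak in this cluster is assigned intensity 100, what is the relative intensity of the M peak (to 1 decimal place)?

75.3

(0.60108 + 0.39892)^2 gives M 0.3613, M+2 0.4796, M+4 0.1591; the largest is M+2.
P(M+2) = C(2,1) × 0.60108^1 × 0.39892^1 = 2 × 0.60108 × 0.39892 = 0.479566 (base)
P(M) = C(2,0) × 0.60108^2 × 0.39892^0 = 1 × 0.36129717 × 1.0000 = 0.361297
Relative intensity = 0.361297 / 0.479566 × 100 = 75.3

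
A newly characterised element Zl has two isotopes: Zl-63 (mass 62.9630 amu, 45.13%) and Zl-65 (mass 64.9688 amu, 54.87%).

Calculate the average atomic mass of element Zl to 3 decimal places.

Ar = Σ fᵢ·mᵢ = 0.4513 × 62.9630 + 0.5487 × 64.9688
= 28.41520 + 35.64838 = 64.06358 amu

64.064 amu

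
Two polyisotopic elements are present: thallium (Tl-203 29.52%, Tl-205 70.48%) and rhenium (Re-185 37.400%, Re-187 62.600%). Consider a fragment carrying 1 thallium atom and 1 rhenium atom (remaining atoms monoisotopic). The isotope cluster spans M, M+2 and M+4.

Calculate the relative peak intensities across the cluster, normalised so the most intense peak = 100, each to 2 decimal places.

24.62 : 100.00 : 98.40

Thallium pattern (n=1): 0.2952 : 0.7048
Rhenium pattern (n=1): 0.3740 : 0.6260
Convolve the two distributions (both contribute in 2-u steps):
  M: 0.2952×0.3740 = 0.110405
  M+2: 0.2952×0.6260 + 0.7048×0.3740 = 0.448390
  M+4: 0.7048×0.6260 = 0.441205
Scale to base peak (0.448390) = 100: 24.62 : 100.00 : 98.40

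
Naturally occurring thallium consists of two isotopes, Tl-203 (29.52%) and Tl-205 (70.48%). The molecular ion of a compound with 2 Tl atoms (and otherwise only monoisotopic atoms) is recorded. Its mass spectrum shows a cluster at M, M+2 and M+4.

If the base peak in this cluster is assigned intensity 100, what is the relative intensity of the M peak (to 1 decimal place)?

Binomial terms of (0.2952 + 0.7048)^2: M 0.0871, M+2 0.4161, M+4 0.4967 → M+4 is the base peak.
P(M+4) = C(2,2) × 0.2952^0 × 0.7048^2 = 1 × 1.0000 × 0.49674304 = 0.496743 (base)
P(M) = C(2,0) × 0.2952^2 × 0.7048^0 = 1 × 0.08714304 × 1.0000 = 0.087143
Relative intensity = 0.087143 / 0.496743 × 100 = 17.5

17.5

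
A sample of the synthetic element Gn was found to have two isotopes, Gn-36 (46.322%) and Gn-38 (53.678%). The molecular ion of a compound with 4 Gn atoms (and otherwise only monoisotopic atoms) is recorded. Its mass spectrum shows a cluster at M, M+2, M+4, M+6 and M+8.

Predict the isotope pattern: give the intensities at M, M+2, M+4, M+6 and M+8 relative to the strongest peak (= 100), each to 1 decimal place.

Each Gn atom is independently Gn-36 (p = 0.46322) or Gn-38 (q = 0.53678); the cluster is the binomial expansion (p + q)^4.
P(M) = 0.46322^4 = 0.046041
P(M+2) = 4 × 0.46322^3 × 0.53678^1 = 0.213412
P(M+4) = 6 × 0.46322^2 × 0.53678^2 = 0.370953
P(M+6) = 4 × 0.46322^1 × 0.53678^3 = 0.286574
P(M+8) = 0.53678^4 = 0.083020
The M+4 peak is largest (0.370953); scaling to 100 gives 12.4 : 57.5 : 100.0 : 77.3 : 22.4.

12.4 : 57.5 : 100.0 : 77.3 : 22.4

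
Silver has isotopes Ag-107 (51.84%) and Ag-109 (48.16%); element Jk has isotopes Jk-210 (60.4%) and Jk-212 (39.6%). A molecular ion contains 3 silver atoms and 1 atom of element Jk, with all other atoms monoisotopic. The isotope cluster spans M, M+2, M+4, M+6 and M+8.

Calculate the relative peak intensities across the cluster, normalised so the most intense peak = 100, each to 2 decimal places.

22.64 : 77.95 : 100.00 : 56.59 : 11.90

Silver pattern (n=3): 0.13931407 : 0.38827347 : 0.36071085 : 0.11170161
Element Jk pattern (n=1): 0.6040 : 0.3960
Convolve the two distributions (both contribute in 2-u steps):
  M: 0.13931407×0.6040 = 0.084146
  M+2: 0.13931407×0.3960 + 0.38827347×0.6040 = 0.289686
  M+4: 0.38827347×0.3960 + 0.36071085×0.6040 = 0.371626
  M+6: 0.36071085×0.3960 + 0.11170161×0.6040 = 0.210309
  M+8: 0.11170161×0.3960 = 0.044234
Scale to base peak (0.371626) = 100: 22.64 : 77.95 : 100.00 : 56.59 : 11.90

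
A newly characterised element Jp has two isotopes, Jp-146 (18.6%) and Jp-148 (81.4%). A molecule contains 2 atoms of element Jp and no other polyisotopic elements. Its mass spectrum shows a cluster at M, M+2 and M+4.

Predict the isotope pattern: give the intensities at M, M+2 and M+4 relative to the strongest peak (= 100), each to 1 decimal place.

The 2 Jp atoms are independent, so intensities follow the terms of (0.186 + 0.814)^2.
P(M) = 0.186^2 = 0.034596
P(M+2) = 2 × 0.186^1 × 0.814^1 = 0.302808
P(M+4) = 0.814^2 = 0.662596
The M+4 peak is largest (0.662596); scaling to 100 gives 5.2 : 45.7 : 100.0.

5.2 : 45.7 : 100.0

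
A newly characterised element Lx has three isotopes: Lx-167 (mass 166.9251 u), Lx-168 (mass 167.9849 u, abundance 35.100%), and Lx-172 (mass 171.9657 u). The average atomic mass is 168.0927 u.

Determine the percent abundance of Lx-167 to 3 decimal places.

49.116%

Let x and y be the fractions of Lx-167 and Lx-172. Then x + y = 1 − 0.35100 = 0.64900 and 166.9251x + 171.9657y = 168.0927 − 0.35100×167.9849 = 109.1300001.
Substituting: 166.9251x + 171.9657(0.64900 − x) = 109.1300001
(166.9251 − 171.9657)x = -2.4757392  ⇒  x = 0.49116, y = 0.15784
Lx-167: 49.116%, Lx-172: 15.784%.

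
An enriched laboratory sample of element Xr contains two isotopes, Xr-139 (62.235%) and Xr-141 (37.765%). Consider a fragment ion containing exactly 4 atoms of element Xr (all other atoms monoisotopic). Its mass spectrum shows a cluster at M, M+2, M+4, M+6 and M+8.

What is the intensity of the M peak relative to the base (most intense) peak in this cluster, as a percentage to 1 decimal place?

41.2%

Binomial terms of (0.62235 + 0.37765)^4: M 0.1500, M+2 0.3641, M+4 0.3314, M+6 0.1341, M+8 0.0203 → M+2 is the base peak.
P(M+2) = C(4,1) × 0.62235^3 × 0.37765^1 = 4 × 0.2410483 × 0.37765 = 0.364128 (base)
P(M) = C(4,0) × 0.62235^4 × 0.37765^0 = 1 × 0.15001641 × 1.0000 = 0.150016
Relative intensity = 0.150016 / 0.364128 × 100 = 41.2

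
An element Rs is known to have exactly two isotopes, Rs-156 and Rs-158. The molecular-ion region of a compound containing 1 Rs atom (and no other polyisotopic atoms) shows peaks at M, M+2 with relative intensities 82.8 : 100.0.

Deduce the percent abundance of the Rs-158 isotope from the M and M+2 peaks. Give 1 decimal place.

54.7%

Write p for the Rs-156 fraction. I(M+2)/I(M) = [C(1,1)·p^0·(1−p)] / p^1 = 1·(1−p)/p = 100.0/82.8 = 1.2077
(1−p)/p = 1.2077/1 = 1.2077  ⇒  p = 1/(1 + 1.2077) = 0.4530
Rs-156: 45.3%, Rs-158: 54.7%.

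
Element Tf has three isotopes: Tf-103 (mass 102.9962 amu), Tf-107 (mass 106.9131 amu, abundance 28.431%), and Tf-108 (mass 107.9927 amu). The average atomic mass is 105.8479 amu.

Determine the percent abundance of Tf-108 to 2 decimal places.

The remaining 71.569% is split between Tf-103 (fraction x) and Tf-108 (fraction 0.71569 − x).
Substituting: 102.9962x + 107.9927(0.71569 − x) = 75.451436539
(102.9962 − 107.9927)x = -1.837858924  ⇒  x = 0.36783, y = 0.34786
Tf-103: 36.78%, Tf-108: 34.79%.

34.79%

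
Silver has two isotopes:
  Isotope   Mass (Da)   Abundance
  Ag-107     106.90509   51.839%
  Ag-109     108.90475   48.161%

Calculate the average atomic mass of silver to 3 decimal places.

Weight each isotope mass by its fractional abundance: 0.51839 × 106.90509 + 0.48161 × 108.90475
= 55.418530 + 52.449617 = 107.868147 Da

107.868 Da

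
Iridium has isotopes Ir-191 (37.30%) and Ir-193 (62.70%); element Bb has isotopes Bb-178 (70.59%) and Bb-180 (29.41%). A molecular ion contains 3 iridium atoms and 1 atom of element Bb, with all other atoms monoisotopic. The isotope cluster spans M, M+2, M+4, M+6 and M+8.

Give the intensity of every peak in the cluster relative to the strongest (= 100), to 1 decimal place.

Iridium pattern (n=3): 0.05189512 : 0.26170165 : 0.43991135 : 0.24649188
Element Bb pattern (n=1): 0.7059 : 0.2941
Convolve the two distributions (both contribute in 2-u steps):
  M: 0.05189512×0.7059 = 0.036633
  M+2: 0.05189512×0.2941 + 0.26170165×0.7059 = 0.199998
  M+4: 0.26170165×0.2941 + 0.43991135×0.7059 = 0.387500
  M+6: 0.43991135×0.2941 + 0.24649188×0.7059 = 0.303377
  M+8: 0.24649188×0.2941 = 0.072493
Scale to base peak (0.387500) = 100: 9.5 : 51.6 : 100.0 : 78.3 : 18.7

9.5 : 51.6 : 100.0 : 78.3 : 18.7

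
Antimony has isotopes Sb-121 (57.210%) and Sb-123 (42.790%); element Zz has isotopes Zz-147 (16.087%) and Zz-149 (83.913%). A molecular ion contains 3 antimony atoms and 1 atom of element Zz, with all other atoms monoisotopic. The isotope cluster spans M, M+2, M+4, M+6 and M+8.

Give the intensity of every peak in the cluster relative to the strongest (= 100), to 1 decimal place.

Antimony pattern (n=3): 0.18724742 : 0.42015297 : 0.3142518 : 0.07834781
Element Zz pattern (n=1): 0.16087 : 0.83913
Convolve the two distributions (both contribute in 2-u steps):
  M: 0.18724742×0.16087 = 0.030122
  M+2: 0.18724742×0.83913 + 0.42015297×0.16087 = 0.224715
  M+4: 0.42015297×0.83913 + 0.3142518×0.16087 = 0.403117
  M+6: 0.3142518×0.83913 + 0.07834781×0.16087 = 0.276302
  M+8: 0.07834781×0.83913 = 0.065744
Scale to base peak (0.403117) = 100: 7.5 : 55.7 : 100.0 : 68.5 : 16.3

7.5 : 55.7 : 100.0 : 68.5 : 16.3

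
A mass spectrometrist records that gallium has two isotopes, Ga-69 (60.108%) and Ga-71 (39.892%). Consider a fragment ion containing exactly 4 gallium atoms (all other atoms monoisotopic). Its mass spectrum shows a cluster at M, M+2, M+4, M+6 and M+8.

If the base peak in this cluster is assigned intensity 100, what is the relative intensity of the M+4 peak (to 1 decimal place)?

99.6

(0.60108 + 0.39892)^4 gives M 0.1305, M+2 0.3465, M+4 0.3450, M+6 0.1526, M+8 0.0253; the largest is M+2.
P(M+2) = C(4,1) × 0.60108^3 × 0.39892^1 = 4 × 0.2171685 × 0.39892 = 0.346531 (base)
P(M+4) = C(4,2) × 0.60108^2 × 0.39892^2 = 6 × 0.36129717 × 0.15913717 = 0.344975
Relative intensity = 0.344975 / 0.346531 × 100 = 99.6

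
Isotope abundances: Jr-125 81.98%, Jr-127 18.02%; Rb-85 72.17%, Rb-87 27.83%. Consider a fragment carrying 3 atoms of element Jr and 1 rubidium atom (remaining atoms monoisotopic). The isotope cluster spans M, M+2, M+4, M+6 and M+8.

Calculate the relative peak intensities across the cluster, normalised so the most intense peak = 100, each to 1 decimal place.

95.7 : 100.0 : 38.2 : 6.4 : 0.4

Element Jr pattern (n=3): 0.55096466 : 0.36332214 : 0.07986174 : 0.00585146
Rubidium pattern (n=1): 0.7217 : 0.2783
Convolve the two distributions (both contribute in 2-u steps):
  M: 0.55096466×0.7217 = 0.397631
  M+2: 0.55096466×0.2783 + 0.36332214×0.7217 = 0.415543
  M+4: 0.36332214×0.2783 + 0.07986174×0.7217 = 0.158749
  M+6: 0.07986174×0.2783 + 0.00585146×0.7217 = 0.026449
  M+8: 0.00585146×0.2783 = 0.001628
Scale to base peak (0.415543) = 100: 95.7 : 100.0 : 38.2 : 6.4 : 0.4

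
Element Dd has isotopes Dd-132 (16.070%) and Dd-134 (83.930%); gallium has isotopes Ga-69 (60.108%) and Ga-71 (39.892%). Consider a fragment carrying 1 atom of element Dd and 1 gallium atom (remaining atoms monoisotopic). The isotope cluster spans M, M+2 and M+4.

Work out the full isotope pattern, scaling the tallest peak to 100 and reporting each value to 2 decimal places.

Element Dd pattern (n=1): 0.1607 : 0.8393
Gallium pattern (n=1): 0.60108 : 0.39892
Convolve the two distributions (both contribute in 2-u steps):
  M: 0.1607×0.60108 = 0.096594
  M+2: 0.1607×0.39892 + 0.8393×0.60108 = 0.568593
  M+4: 0.8393×0.39892 = 0.334814
Scale to base peak (0.568593) = 100: 16.99 : 100.00 : 58.88

16.99 : 100.00 : 58.88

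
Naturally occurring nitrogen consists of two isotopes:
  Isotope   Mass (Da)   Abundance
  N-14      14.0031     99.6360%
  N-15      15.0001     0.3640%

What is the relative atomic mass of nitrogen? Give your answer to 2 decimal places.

Weight each isotope mass by its fractional abundance: 0.996360 × 14.0031 + 0.003640 × 15.0001
= 13.95213 + 0.05460 = 14.00673 Da

14.01 Da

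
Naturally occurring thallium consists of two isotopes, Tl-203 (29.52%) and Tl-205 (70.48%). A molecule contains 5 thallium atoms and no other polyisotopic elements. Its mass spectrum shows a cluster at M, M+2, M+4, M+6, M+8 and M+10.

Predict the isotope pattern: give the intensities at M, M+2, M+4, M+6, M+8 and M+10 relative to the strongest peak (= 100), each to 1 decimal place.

The 5 Tl atoms are independent, so intensities follow the terms of (0.2952 + 0.7048)^5.
P(M) = 0.2952^5 = 0.002242
P(M+2) = 5 × 0.2952^4 × 0.7048^1 = 0.026761
P(M+4) = 10 × 0.2952^3 × 0.7048^2 = 0.127785
P(M+6) = 10 × 0.2952^2 × 0.7048^3 = 0.305092
P(M+8) = 5 × 0.2952^1 × 0.7048^4 = 0.364208
P(M+10) = 0.7048^5 = 0.173912
The M+8 peak is largest (0.364208); scaling to 100 gives 0.6 : 7.3 : 35.1 : 83.8 : 100.0 : 47.8.

0.6 : 7.3 : 35.1 : 83.8 : 100.0 : 47.8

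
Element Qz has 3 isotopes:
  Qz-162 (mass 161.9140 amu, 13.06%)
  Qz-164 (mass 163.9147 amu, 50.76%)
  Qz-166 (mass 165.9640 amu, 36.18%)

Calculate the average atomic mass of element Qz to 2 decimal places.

Average mass = Σ (abundance × isotope mass) = 0.1306 × 161.9140 + 0.5076 × 163.9147 + 0.3618 × 165.9640
= 21.14597 + 83.20310 + 60.04578 = 164.39485 amu

164.39 amu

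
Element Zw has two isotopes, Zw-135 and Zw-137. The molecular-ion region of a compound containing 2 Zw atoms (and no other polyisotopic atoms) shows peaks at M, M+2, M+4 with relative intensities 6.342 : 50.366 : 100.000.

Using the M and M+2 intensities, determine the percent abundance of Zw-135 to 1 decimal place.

Write p for the Zw-135 fraction. I(M+2)/I(M) = [C(2,1)·p^1·(1−p)] / p^2 = 2·(1−p)/p = 50.366/6.342 = 7.9417
(1−p)/p = 7.9417/2 = 3.9708  ⇒  p = 1/(1 + 3.9708) = 0.2012
Zw-135: 20.1%, Zw-137: 79.9%.

20.1%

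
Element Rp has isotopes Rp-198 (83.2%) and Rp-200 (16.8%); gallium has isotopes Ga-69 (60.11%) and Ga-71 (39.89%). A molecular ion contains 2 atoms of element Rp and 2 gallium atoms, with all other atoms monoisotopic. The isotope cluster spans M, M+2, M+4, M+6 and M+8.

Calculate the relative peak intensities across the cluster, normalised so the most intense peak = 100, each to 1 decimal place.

Element Rp pattern (n=2): 0.692224 : 0.279552 : 0.028224
Gallium pattern (n=2): 0.36132121 : 0.47955758 : 0.15912121
Convolve the two distributions (both contribute in 2-u steps):
  M: 0.692224×0.36132121 = 0.250115
  M+2: 0.692224×0.47955758 + 0.279552×0.36132121 = 0.432969
  M+4: 0.692224×0.15912121 + 0.279552×0.47955758 + 0.028224×0.36132121 = 0.254407
  M+6: 0.279552×0.15912121 + 0.028224×0.47955758 = 0.058018
  M+8: 0.028224×0.15912121 = 0.004491
Scale to base peak (0.432969) = 100: 57.8 : 100.0 : 58.8 : 13.4 : 1.0

57.8 : 100.0 : 58.8 : 13.4 : 1.0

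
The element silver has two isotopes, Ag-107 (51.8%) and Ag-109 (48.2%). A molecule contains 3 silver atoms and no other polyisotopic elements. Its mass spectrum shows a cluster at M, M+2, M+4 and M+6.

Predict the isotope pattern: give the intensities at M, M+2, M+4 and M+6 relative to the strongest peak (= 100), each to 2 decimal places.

Expanding (0.518 + 0.482)^3:
P(M) = 0.518^3 = 0.138992
P(M+2) = 3 × 0.518^2 × 0.482^1 = 0.387997
P(M+4) = 3 × 0.518^1 × 0.482^2 = 0.361031
P(M+6) = 0.482^3 = 0.111980
The M+2 peak is largest (0.387997); scaling to 100 gives 35.82 : 100.00 : 93.05 : 28.86.

35.82 : 100.00 : 93.05 : 28.86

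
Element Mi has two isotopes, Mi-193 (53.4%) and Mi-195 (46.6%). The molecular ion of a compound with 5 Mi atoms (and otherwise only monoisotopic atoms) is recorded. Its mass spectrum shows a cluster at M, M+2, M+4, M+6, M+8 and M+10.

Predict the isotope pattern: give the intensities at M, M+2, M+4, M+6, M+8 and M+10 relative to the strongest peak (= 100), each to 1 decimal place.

The 5 Mi atoms are independent, so intensities follow the terms of (0.534 + 0.466)^5.
P(M) = 0.534^5 = 0.043422
P(M+2) = 5 × 0.534^4 × 0.466^1 = 0.189461
P(M+4) = 10 × 0.534^3 × 0.466^2 = 0.330671
P(M+6) = 10 × 0.534^2 × 0.466^3 = 0.288563
P(M+8) = 5 × 0.534^1 × 0.466^4 = 0.125908
P(M+10) = 0.466^5 = 0.021975
The M+4 peak is largest (0.330671); scaling to 100 gives 13.1 : 57.3 : 100.0 : 87.3 : 38.1 : 6.6.

13.1 : 57.3 : 100.0 : 87.3 : 38.1 : 6.6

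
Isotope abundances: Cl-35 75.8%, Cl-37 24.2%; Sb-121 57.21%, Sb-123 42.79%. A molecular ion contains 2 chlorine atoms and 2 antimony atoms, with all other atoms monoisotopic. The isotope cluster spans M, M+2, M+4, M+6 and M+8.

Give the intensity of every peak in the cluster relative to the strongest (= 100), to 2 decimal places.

46.85 : 100.00 : 75.74 : 23.88 : 2.67

Chlorine pattern (n=2): 0.574564 : 0.366872 : 0.058564
Antimony pattern (n=2): 0.32729841 : 0.48960318 : 0.18309841
Convolve the two distributions (both contribute in 2-u steps):
  M: 0.574564×0.32729841 = 0.188054
  M+2: 0.574564×0.48960318 + 0.366872×0.32729841 = 0.401385
  M+4: 0.574564×0.18309841 + 0.366872×0.48960318 + 0.058564×0.32729841 = 0.303991
  M+6: 0.366872×0.18309841 + 0.058564×0.48960318 = 0.095847
  M+8: 0.058564×0.18309841 = 0.010723
Scale to base peak (0.401385) = 100: 46.85 : 100.00 : 75.74 : 23.88 : 2.67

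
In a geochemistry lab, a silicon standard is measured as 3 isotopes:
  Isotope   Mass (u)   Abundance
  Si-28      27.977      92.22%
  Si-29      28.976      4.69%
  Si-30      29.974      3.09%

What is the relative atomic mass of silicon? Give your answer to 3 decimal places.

The abundance-weighted mean is 0.9222 × 27.977 + 0.0469 × 28.976 + 0.0309 × 29.974
= 25.8004 + 1.3590 + 0.9262 = 28.0856 u

28.086 u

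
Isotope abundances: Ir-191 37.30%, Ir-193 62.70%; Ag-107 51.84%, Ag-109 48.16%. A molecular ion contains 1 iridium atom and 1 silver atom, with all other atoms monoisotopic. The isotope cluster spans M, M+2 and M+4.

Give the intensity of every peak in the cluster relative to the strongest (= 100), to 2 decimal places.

38.31 : 100.00 : 59.83

Iridium pattern (n=1): 0.3730 : 0.6270
Silver pattern (n=1): 0.5184 : 0.4816
Convolve the two distributions (both contribute in 2-u steps):
  M: 0.3730×0.5184 = 0.193363
  M+2: 0.3730×0.4816 + 0.6270×0.5184 = 0.504674
  M+4: 0.6270×0.4816 = 0.301963
Scale to base peak (0.504674) = 100: 38.31 : 100.00 : 59.83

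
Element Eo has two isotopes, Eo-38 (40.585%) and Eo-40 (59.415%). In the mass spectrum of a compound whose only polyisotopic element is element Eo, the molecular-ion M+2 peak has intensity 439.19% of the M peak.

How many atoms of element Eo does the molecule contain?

3

With n Eo atoms, P(M+2)/P(M) = C(n,1)·p^(n−1)q / p^n = n·q/p = n · 0.59415/0.40585.
n = 4.3919 × 0.40585/0.59415 = 3.00 ≈ 3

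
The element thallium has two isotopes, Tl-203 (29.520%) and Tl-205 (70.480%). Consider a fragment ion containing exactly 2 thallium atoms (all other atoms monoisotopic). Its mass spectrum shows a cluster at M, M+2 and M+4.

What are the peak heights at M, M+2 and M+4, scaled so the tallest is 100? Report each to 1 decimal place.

17.5 : 83.8 : 100.0

The 2 Tl atoms are independent, so intensities follow the terms of (0.29520 + 0.70480)^2.
P(M) = 0.29520^2 = 0.087143
P(M+2) = 2 × 0.29520^1 × 0.70480^1 = 0.416114
P(M+4) = 0.70480^2 = 0.496743
The M+4 peak is largest (0.496743); scaling to 100 gives 17.5 : 83.8 : 100.0.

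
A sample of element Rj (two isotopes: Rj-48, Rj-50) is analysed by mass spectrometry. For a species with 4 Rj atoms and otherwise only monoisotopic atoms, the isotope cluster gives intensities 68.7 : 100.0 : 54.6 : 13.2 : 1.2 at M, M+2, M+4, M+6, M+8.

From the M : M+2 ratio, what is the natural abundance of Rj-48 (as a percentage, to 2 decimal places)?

73.32%

If p is the fraction of Rj that is Rj-48, then I(M+2)/I(M) = [C(4,1)·p^3·(1−p)] / p^4 = 4·(1−p)/p = 100.0/68.7 = 1.4556
(1−p)/p = 1.4556/4 = 0.3639  ⇒  p = 1/(1 + 0.3639) = 0.7332
Rj-48: 73.32%, Rj-50: 26.68%.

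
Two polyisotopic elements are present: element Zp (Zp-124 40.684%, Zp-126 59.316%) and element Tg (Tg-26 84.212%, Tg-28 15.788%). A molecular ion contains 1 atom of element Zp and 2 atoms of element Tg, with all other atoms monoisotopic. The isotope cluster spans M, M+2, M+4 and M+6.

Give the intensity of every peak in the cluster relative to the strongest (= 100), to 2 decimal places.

Element Zp pattern (n=1): 0.40684 : 0.59316
Element Tg pattern (n=2): 0.70916609 : 0.26590781 : 0.02492609
Convolve the two distributions (both contribute in 2-u steps):
  M: 0.40684×0.70916609 = 0.288517
  M+2: 0.40684×0.26590781 + 0.59316×0.70916609 = 0.528831
  M+4: 0.40684×0.02492609 + 0.59316×0.26590781 = 0.167867
  M+6: 0.59316×0.02492609 = 0.014785
Scale to base peak (0.528831) = 100: 54.56 : 100.00 : 31.74 : 2.80

54.56 : 100.00 : 31.74 : 2.80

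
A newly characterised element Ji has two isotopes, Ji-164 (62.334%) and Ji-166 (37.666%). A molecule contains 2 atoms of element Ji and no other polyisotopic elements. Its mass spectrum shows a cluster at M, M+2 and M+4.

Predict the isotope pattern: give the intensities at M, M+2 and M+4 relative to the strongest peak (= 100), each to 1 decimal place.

The 2 Ji atoms are independent, so intensities follow the terms of (0.62334 + 0.37666)^2.
P(M) = 0.62334^2 = 0.388553
P(M+2) = 2 × 0.62334^1 × 0.37666^1 = 0.469574
P(M+4) = 0.37666^2 = 0.141873
The M+2 peak is largest (0.469574); scaling to 100 gives 82.7 : 100.0 : 30.2.

82.7 : 100.0 : 30.2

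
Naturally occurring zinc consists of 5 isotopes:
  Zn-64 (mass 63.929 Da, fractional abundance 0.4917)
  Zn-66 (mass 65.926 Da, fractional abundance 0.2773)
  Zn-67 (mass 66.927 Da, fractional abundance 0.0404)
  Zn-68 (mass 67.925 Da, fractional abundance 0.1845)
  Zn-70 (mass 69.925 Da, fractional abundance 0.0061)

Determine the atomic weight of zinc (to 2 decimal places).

The abundance-weighted mean is 0.4917 × 63.929 + 0.2773 × 65.926 + 0.0404 × 66.927 + 0.1845 × 67.925 + 0.0061 × 69.925
= 31.4339 + 18.2813 + 2.7039 + 12.5322 + 0.4265 = 65.3778 Da

65.38 Da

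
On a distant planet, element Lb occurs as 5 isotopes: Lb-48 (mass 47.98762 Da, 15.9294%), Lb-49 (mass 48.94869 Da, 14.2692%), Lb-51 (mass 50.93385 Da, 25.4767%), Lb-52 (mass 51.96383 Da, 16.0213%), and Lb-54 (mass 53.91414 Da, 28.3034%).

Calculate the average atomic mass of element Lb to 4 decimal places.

51.1898 Da

Average mass = Σ (abundance × isotope mass) = 0.159294 × 47.98762 + 0.142692 × 48.94869 + 0.254767 × 50.93385 + 0.160213 × 51.96383 + 0.283034 × 53.91414
= 7.644140 + 6.984586 + 12.976264 + 8.325281 + 15.259535 = 51.189806 Da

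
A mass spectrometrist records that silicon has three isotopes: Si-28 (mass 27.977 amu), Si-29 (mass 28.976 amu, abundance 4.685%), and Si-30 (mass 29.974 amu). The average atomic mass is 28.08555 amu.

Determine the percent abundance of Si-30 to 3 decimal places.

3.092%

The remaining 95.315% is split between Si-28 (fraction x) and Si-30 (fraction 0.95315 − x).
Substituting: 27.977x + 29.974(0.95315 − x) = 26.7280244
(27.977 − 29.974)x = -1.8416937  ⇒  x = 0.92223, y = 0.03092
Si-28: 92.223%, Si-30: 3.092%.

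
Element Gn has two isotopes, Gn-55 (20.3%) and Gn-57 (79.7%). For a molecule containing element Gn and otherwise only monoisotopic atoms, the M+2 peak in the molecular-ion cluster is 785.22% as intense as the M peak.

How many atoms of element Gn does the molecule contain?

2

The M+2/M ratio from n Gn atoms is n · q/p = n · 0.797/0.203.
n = 7.8522 × 0.203/0.797 = 2.00 ≈ 2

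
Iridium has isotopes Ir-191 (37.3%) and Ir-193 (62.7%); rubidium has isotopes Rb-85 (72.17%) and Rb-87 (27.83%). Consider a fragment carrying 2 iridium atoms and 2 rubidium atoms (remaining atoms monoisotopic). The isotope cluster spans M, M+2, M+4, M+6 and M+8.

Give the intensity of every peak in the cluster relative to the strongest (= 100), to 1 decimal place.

Iridium pattern (n=2): 0.139129 : 0.467742 : 0.393129
Rubidium pattern (n=2): 0.52085089 : 0.40169822 : 0.07745089
Convolve the two distributions (both contribute in 2-u steps):
  M: 0.139129×0.52085089 = 0.072465
  M+2: 0.139129×0.40169822 + 0.467742×0.52085089 = 0.299512
  M+4: 0.139129×0.07745089 + 0.467742×0.40169822 + 0.393129×0.52085089 = 0.403428
  M+6: 0.467742×0.07745089 + 0.393129×0.40169822 = 0.194146
  M+8: 0.393129×0.07745089 = 0.030448
Scale to base peak (0.403428) = 100: 18.0 : 74.2 : 100.0 : 48.1 : 7.5

18.0 : 74.2 : 100.0 : 48.1 : 7.5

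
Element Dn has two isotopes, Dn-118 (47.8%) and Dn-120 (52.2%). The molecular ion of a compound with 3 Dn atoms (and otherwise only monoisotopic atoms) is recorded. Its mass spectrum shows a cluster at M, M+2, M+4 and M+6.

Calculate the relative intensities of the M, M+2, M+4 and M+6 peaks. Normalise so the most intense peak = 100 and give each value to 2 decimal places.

Each Dn atom is independently Dn-118 (p = 0.478) or Dn-120 (q = 0.522); the cluster is the binomial expansion (p + q)^3.
P(M) = 0.478^3 = 0.109215
P(M+2) = 3 × 0.478^2 × 0.522^1 = 0.357806
P(M+4) = 3 × 0.478^1 × 0.522^2 = 0.390742
P(M+6) = 0.522^3 = 0.142237
The M+4 peak is largest (0.390742); scaling to 100 gives 27.95 : 91.57 : 100.00 : 36.40.

27.95 : 91.57 : 100.00 : 36.40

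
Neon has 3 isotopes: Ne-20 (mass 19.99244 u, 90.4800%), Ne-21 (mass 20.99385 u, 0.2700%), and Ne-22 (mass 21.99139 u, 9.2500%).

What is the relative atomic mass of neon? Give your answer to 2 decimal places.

20.18 u

Ar = Σ fᵢ·mᵢ = 0.904800 × 19.99244 + 0.002700 × 20.99385 + 0.092500 × 21.99139
= 18.089160 + 0.056683 + 2.034204 = 20.180047 u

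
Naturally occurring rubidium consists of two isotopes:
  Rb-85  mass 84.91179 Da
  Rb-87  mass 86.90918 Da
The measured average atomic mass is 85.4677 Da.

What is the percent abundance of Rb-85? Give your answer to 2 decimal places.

Let x be the fractional abundance of Rb-85; then Rb-87 has abundance 1 − x.
84.91179·x + 86.90918·(1 − x) = 85.4677
(84.91179 − 86.90918)·x = 85.4677 − 86.90918
x = -1.44148 / -1.99739 = 0.72168 → 72.17% Rb-85, 27.83% Rb-87.

72.17%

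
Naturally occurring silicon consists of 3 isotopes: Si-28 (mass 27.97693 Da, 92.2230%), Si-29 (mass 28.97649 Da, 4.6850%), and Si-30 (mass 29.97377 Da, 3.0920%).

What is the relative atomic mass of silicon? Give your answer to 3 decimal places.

28.086 Da

Ar = Σ fᵢ·mᵢ = 0.922230 × 27.97693 + 0.046850 × 28.97649 + 0.030920 × 29.97377
= 25.801164 + 1.357549 + 0.926789 = 28.085502 Da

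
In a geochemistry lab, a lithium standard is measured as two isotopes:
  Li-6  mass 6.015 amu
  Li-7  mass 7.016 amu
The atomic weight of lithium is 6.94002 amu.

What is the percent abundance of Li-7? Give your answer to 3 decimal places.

92.410%

Writing the weighted mean with unknown fraction x of Li-6:
6.015·x + 7.016·(1 − x) = 6.94002
(6.015 − 7.016)·x = 6.94002 − 7.016
x = -0.07598 / -1.001 = 0.07590 → 7.590% Li-6, 92.410% Li-7.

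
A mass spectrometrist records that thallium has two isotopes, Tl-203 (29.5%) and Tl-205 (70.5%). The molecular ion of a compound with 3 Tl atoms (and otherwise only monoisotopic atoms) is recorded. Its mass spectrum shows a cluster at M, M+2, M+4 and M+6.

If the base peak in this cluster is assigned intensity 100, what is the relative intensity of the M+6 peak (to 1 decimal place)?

Term probabilities: M 0.0257, M+2 0.1841, M+4 0.4399, M+6 0.3504. Base peak = M+4.
P(M+4) = C(3,2) × 0.295^1 × 0.705^2 = 3 × 0.2950 × 0.497025 = 0.439867 (base)
P(M+6) = C(3,3) × 0.295^0 × 0.705^3 = 1 × 1.0000 × 0.35040263 = 0.350403
Relative intensity = 0.350403 / 0.439867 × 100 = 79.7

79.7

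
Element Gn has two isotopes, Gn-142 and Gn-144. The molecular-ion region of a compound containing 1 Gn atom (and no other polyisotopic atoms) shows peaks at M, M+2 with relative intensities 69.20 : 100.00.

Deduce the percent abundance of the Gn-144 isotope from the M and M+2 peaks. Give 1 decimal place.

Let p = fractional abundance of Gn-142. I(M+2)/I(M) = [C(1,1)·p^0·(1−p)] / p^1 = 1·(1−p)/p = 100.00/69.20 = 1.4451
(1−p)/p = 1.4451/1 = 1.4451  ⇒  p = 1/(1 + 1.4451) = 0.4090
Gn-142: 40.9%, Gn-144: 59.1%.

59.1%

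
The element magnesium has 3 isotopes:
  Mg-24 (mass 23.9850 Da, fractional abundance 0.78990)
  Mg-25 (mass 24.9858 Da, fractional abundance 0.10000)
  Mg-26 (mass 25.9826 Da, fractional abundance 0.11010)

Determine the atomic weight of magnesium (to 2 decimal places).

Ar = Σ fᵢ·mᵢ = 0.78990 × 23.9850 + 0.10000 × 24.9858 + 0.11010 × 25.9826
= 18.94575 + 2.49858 + 2.86068 = 24.30501 Da

24.31 Da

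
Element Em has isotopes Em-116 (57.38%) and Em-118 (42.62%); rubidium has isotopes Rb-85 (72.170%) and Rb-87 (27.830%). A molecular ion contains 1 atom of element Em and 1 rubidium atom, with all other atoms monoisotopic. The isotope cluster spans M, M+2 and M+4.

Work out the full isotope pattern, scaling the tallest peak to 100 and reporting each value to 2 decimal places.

88.62 : 100.00 : 25.38

Element Em pattern (n=1): 0.5738 : 0.4262
Rubidium pattern (n=1): 0.7217 : 0.2783
Convolve the two distributions (both contribute in 2-u steps):
  M: 0.5738×0.7217 = 0.414111
  M+2: 0.5738×0.2783 + 0.4262×0.7217 = 0.467277
  M+4: 0.4262×0.2783 = 0.118611
Scale to base peak (0.467277) = 100: 88.62 : 100.00 : 25.38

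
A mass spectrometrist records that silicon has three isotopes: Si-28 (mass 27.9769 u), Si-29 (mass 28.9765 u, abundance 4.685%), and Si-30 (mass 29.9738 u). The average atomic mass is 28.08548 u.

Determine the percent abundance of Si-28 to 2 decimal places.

The remaining 95.315% is split between Si-28 (fraction x) and Si-30 (fraction 0.95315 − x).
Substituting: 27.9769x + 29.9738(0.95315 − x) = 26.727930975
(27.9769 − 29.9738)x = -1.841596495  ⇒  x = 0.92223, y = 0.03092
Si-28: 92.22%, Si-30: 3.09%.

92.22%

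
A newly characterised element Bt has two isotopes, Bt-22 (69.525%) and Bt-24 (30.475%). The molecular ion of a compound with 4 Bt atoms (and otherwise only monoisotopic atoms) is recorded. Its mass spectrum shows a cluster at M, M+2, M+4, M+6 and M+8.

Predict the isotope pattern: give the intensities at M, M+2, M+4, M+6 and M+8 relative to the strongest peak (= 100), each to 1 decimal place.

Each Bt atom is independently Bt-22 (p = 0.69525) or Bt-24 (q = 0.30475); the cluster is the binomial expansion (p + q)^4.
P(M) = 0.69525^4 = 0.233649
P(M+2) = 4 × 0.69525^3 × 0.30475^1 = 0.409663
P(M+4) = 6 × 0.69525^2 × 0.30475^2 = 0.269352
P(M+6) = 4 × 0.69525^1 × 0.30475^3 = 0.078710
P(M+8) = 0.30475^4 = 0.008625
The M+2 peak is largest (0.409663); scaling to 100 gives 57.0 : 100.0 : 65.7 : 19.2 : 2.1.

57.0 : 100.0 : 65.7 : 19.2 : 2.1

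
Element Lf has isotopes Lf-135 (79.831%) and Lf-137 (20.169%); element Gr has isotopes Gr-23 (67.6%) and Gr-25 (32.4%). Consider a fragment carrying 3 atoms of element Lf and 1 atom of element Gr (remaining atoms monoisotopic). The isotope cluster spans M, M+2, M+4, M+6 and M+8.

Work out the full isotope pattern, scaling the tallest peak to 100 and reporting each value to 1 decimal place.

Element Lf pattern (n=3): 0.50876205 : 0.38561042 : 0.09742301 : 0.00820452
Element Gr pattern (n=1): 0.6760 : 0.3240
Convolve the two distributions (both contribute in 2-u steps):
  M: 0.50876205×0.6760 = 0.343923
  M+2: 0.50876205×0.3240 + 0.38561042×0.6760 = 0.425512
  M+4: 0.38561042×0.3240 + 0.09742301×0.6760 = 0.190796
  M+6: 0.09742301×0.3240 + 0.00820452×0.6760 = 0.037111
  M+8: 0.00820452×0.3240 = 0.002658
Scale to base peak (0.425512) = 100: 80.8 : 100.0 : 44.8 : 8.7 : 0.6

80.8 : 100.0 : 44.8 : 8.7 : 0.6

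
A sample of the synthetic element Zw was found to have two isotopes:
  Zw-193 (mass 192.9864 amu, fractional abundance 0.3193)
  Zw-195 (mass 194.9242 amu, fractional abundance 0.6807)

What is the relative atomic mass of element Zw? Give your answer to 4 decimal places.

Ar = Σ fᵢ·mᵢ = 0.3193 × 192.9864 + 0.6807 × 194.9242
= 61.62056 + 132.68490 = 194.30546 amu

194.3055 amu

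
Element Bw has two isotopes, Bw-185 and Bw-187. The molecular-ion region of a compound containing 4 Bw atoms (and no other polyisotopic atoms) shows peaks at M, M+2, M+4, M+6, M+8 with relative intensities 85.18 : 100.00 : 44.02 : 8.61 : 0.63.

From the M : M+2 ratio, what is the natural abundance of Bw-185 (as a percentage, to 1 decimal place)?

If p is the fraction of Bw that is Bw-185, then I(M+2)/I(M) = [C(4,1)·p^3·(1−p)] / p^4 = 4·(1−p)/p = 100.00/85.18 = 1.1740
(1−p)/p = 1.1740/4 = 0.2935  ⇒  p = 1/(1 + 0.2935) = 0.7731
Bw-185: 77.3%, Bw-187: 22.7%.

77.3%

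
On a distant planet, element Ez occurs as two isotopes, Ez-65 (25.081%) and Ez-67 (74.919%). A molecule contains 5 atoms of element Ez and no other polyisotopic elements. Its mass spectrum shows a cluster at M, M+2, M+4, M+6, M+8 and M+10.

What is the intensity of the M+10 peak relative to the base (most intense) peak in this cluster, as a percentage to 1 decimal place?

Binomial terms of (0.25081 + 0.74919)^5: M 0.0010, M+2 0.0148, M+4 0.0886, M+6 0.2645, M+8 0.3951, M+10 0.2360 → M+8 is the base peak.
P(M+8) = C(5,4) × 0.25081^1 × 0.74919^4 = 5 × 0.25081 × 0.31504159 = 0.395078 (base)
P(M+10) = C(5,5) × 0.25081^0 × 0.74919^5 = 1 × 1.0000 × 0.23602601 = 0.236026
Relative intensity = 0.236026 / 0.395078 × 100 = 59.7

59.7%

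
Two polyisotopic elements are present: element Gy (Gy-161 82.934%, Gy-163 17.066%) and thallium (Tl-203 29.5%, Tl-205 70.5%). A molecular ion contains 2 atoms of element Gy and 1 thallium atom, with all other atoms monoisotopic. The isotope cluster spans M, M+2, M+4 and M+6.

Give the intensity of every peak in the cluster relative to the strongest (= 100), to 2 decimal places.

35.70 : 100.00 : 36.62 : 3.61

Element Gy pattern (n=2): 0.68780484 : 0.28307033 : 0.02912484
Thallium pattern (n=1): 0.2950 : 0.7050
Convolve the two distributions (both contribute in 2-u steps):
  M: 0.68780484×0.2950 = 0.202902
  M+2: 0.68780484×0.7050 + 0.28307033×0.2950 = 0.568408
  M+4: 0.28307033×0.7050 + 0.02912484×0.2950 = 0.208156
  M+6: 0.02912484×0.7050 = 0.020533
Scale to base peak (0.568408) = 100: 35.70 : 100.00 : 36.62 : 3.61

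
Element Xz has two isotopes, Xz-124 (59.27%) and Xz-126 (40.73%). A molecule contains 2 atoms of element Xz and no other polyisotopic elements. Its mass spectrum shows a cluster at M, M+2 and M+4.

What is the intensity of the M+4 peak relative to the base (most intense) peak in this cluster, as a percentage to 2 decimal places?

34.36%

Binomial terms of (0.5927 + 0.4073)^2: M 0.3513, M+2 0.4828, M+4 0.1659 → M+2 is the base peak.
P(M+2) = C(2,1) × 0.5927^1 × 0.4073^1 = 2 × 0.5927 × 0.4073 = 0.482813 (base)
P(M+4) = C(2,2) × 0.5927^0 × 0.4073^2 = 1 × 1.0000 × 0.16589329 = 0.165893
Relative intensity = 0.165893 / 0.482813 × 100 = 34.36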